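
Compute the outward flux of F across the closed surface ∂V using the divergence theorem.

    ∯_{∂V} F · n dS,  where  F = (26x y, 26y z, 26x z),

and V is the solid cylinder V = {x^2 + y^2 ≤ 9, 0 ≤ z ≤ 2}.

By the divergence theorem,

    ∯_{∂V} F · n dS = ∭_V (∇ · F) dV.

Compute the divergence:
    ∇ · F = ∂F_x/∂x + ∂F_y/∂y + ∂F_z/∂z = 26y + 26z + 26x = 26x + 26y + 26z.

In cylindrical coordinates, x = r cos(θ), y = r sin(θ), z = z, dV = r dr dθ dz, with 0 ≤ r ≤ 3, 0 ≤ θ ≤ 2π, 0 ≤ z ≤ 2.

The integrand, after substitution and multiplying by the volume element, becomes (26sqrt(2)r sin(θ + π/4) + 26z) · r, so

    ∭_V (∇·F) dV = ∫_0^{2π} ∫_0^{3} ∫_0^{2} (26sqrt(2)r sin(θ + π/4) + 26z) · r dz dr dθ.

Inner (z from 0 to 2): 52r (sqrt(2)r sin(θ + π/4) + 1).
Middle (r from 0 to 3): 468sqrt(2)sin(θ + π/4) + 234.
Outer (θ from 0 to 2π): 468π.

Therefore ∯_{∂V} F · n dS = 468π.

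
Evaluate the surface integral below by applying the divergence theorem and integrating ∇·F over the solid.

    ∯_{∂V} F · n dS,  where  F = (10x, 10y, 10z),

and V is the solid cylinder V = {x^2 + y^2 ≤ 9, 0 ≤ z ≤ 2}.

By the divergence theorem,

    ∯_{∂V} F · n dS = ∭_V (∇ · F) dV.

Compute the divergence:
    ∇ · F = ∂F_x/∂x + ∂F_y/∂y + ∂F_z/∂z = 10 + 10 + 10 = 30.

In cylindrical coordinates, x = r cos(θ), y = r sin(θ), z = z, dV = r dr dθ dz, with 0 ≤ r ≤ 3, 0 ≤ θ ≤ 2π, 0 ≤ z ≤ 2.

The integrand, after substitution and multiplying by the volume element, becomes (30) · r, so

    ∭_V (∇·F) dV = ∫_0^{2π} ∫_0^{3} ∫_0^{2} (30) · r dz dr dθ.

Inner (z from 0 to 2): 60r.
Middle (r from 0 to 3): 270.
Outer (θ from 0 to 2π): 540π.

Therefore ∯_{∂V} F · n dS = 540π.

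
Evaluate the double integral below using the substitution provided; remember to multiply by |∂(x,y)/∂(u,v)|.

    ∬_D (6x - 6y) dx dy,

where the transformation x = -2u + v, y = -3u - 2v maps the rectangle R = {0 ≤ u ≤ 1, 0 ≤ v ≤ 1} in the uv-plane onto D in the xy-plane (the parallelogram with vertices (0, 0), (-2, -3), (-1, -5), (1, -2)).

Compute the Jacobian determinant of (x, y) with respect to (u, v):

    ∂(x,y)/∂(u,v) = | -2  1 | = (-2)(-2) - (1)(-3) = 7.
                   | -3  -2 |

Its absolute value is |J| = 7 (the area scaling factor).

Substituting x = -2u + v, y = -3u - 2v into the integrand,

    6x - 6y → 6u + 18v,

so the integral becomes

    ∬_R (6u + 18v) · |J| du dv = ∫_0^1 ∫_0^1 (42u + 126v) dv du.

Inner (v): 42u + 63.
Outer (u): 84.

Therefore ∬_D (6x - 6y) dx dy = 84.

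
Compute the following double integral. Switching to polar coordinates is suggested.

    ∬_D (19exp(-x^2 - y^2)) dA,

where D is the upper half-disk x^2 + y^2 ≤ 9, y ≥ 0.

The region D is 0 ≤ r ≤ 3, 0 ≤ θ ≤ π in polar coordinates, where x = r cos(θ), y = r sin(θ), and dA = r dr dθ.

Under the substitution, the integrand becomes 19exp(-r^2), so

    ∬_D (19exp(-x^2 - y^2)) dA = ∫_{0}^{π} ∫_{0}^{3} (19exp(-r^2)) · r dr dθ.

Inner integral (in r): ∫_{0}^{3} (19exp(-r^2)) · r dr = 19/2 - 19exp(-9)/2.

Outer integral (in θ): ∫_{0}^{π} (19/2 - 19exp(-9)/2) dθ = -19π (1 - exp(9))exp(-9)/2.

Therefore ∬_D (19exp(-x^2 - y^2)) dA = -19π (1 - exp(9))exp(-9)/2.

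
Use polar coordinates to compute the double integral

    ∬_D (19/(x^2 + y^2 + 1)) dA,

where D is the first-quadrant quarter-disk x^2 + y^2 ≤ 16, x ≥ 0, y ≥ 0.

The region D is 0 ≤ r ≤ 4, 0 ≤ θ ≤ π/2 in polar coordinates, where x = r cos(θ), y = r sin(θ), and dA = r dr dθ.

Under the substitution, the integrand becomes 19/(r^2 + 1), so

    ∬_D (19/(x^2 + y^2 + 1)) dA = ∫_{0}^{π/2} ∫_{0}^{4} (19/(r^2 + 1)) · r dr dθ.

Inner integral (in r): ∫_{0}^{4} (19/(r^2 + 1)) · r dr = 19log(17)/2.

Outer integral (in θ): ∫_{0}^{π/2} (19log(17)/2) dθ = 19π log(17)/4.

Therefore ∬_D (19/(x^2 + y^2 + 1)) dA = 19π log(17)/4.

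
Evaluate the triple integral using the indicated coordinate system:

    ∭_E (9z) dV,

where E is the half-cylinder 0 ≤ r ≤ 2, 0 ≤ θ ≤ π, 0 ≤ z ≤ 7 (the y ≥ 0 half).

In cylindrical coordinates, x = r cos(θ), y = r sin(θ), z = z, and dV = r dr dθ dz.

The integrand becomes 9z, so

    ∭_E (9z) dV = ∫_{0}^{π} ∫_{0}^{2} ∫_{0}^{7} (9z) · r dz dr dθ.

Inner (z): 441r/2.
Middle (r from 0 to 2): 441.
Outer (θ): 441π.

Therefore the triple integral equals 441π.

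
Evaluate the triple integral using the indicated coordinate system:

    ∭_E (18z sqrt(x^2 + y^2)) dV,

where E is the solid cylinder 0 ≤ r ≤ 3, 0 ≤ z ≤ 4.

In cylindrical coordinates, x = r cos(θ), y = r sin(θ), z = z, and dV = r dr dθ dz.

The integrand becomes 18r z, so

    ∭_E (18z sqrt(x^2 + y^2)) dV = ∫_{0}^{2π} ∫_{0}^{3} ∫_{0}^{4} (18r z) · r dz dr dθ.

Inner (z): 144r^2.
Middle (r from 0 to 3): 1296.
Outer (θ): 2592π.

Therefore the triple integral equals 2592π.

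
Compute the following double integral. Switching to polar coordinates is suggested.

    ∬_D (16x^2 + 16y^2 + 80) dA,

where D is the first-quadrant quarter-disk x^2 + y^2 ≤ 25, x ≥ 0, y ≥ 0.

The region D is 0 ≤ r ≤ 5, 0 ≤ θ ≤ π/2 in polar coordinates, where x = r cos(θ), y = r sin(θ), and dA = r dr dθ.

Under the substitution, the integrand becomes 16r^2 + 80, so

    ∬_D (16x^2 + 16y^2 + 80) dA = ∫_{0}^{π/2} ∫_{0}^{5} (16r^2 + 80) · r dr dθ.

Inner integral (in r): ∫_{0}^{5} (16r^2 + 80) · r dr = 3500.

Outer integral (in θ): ∫_{0}^{π/2} (3500) dθ = 1750π.

Therefore ∬_D (16x^2 + 16y^2 + 80) dA = 1750π.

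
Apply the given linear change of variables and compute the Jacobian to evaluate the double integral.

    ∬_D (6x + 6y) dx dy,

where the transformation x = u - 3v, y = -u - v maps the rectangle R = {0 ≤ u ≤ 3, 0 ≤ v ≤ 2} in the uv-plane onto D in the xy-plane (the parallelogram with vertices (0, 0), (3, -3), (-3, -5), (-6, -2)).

Compute the Jacobian determinant of (x, y) with respect to (u, v):

    ∂(x,y)/∂(u,v) = | 1  -3 | = (1)(-1) - (-3)(-1) = -4.
                   | -1  -1 |

Its absolute value is |J| = 4 (the area scaling factor).

Substituting x = u - 3v, y = -u - v into the integrand,

    6x + 6y → -24v,

so the integral becomes

    ∬_R (-24v) · |J| du dv = ∫_0^3 ∫_0^2 (-96v) dv du.

Inner (v): -192.
Outer (u): -576.

Therefore ∬_D (6x + 6y) dx dy = -576.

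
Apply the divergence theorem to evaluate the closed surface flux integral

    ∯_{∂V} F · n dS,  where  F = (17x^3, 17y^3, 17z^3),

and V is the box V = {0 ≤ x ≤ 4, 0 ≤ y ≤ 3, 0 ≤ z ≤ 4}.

By the divergence theorem,

    ∯_{∂V} F · n dS = ∭_V (∇ · F) dV.

Compute the divergence:
    ∇ · F = ∂F_x/∂x + ∂F_y/∂y + ∂F_z/∂z = 51x^2 + 51y^2 + 51z^2.

V is a rectangular box, so dV = dx dy dz with 0 ≤ x ≤ 4, 0 ≤ y ≤ 3, 0 ≤ z ≤ 4.

Integrate (51x^2 + 51y^2 + 51z^2) over V as an iterated integral:

    ∭_V (∇·F) dV = ∫_0^{4} ∫_0^{3} ∫_0^{4} (51x^2 + 51y^2 + 51z^2) dz dy dx.

Inner (z from 0 to 4): 204x^2 + 204y^2 + 1088.
Middle (y from 0 to 3): 612x^2 + 5100.
Outer (x from 0 to 4): 33456.

Therefore ∯_{∂V} F · n dS = 33456.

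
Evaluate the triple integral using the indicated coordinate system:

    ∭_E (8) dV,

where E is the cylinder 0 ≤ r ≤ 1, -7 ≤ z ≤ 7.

In cylindrical coordinates, x = r cos(θ), y = r sin(θ), z = z, and dV = r dr dθ dz.

The integrand becomes 8, so

    ∭_E (8) dV = ∫_{0}^{2π} ∫_{0}^{1} ∫_{-7}^{7} (8) · r dz dr dθ.

Inner (z): 112r.
Middle (r from 0 to 1): 56.
Outer (θ): 112π.

Therefore the triple integral equals 112π.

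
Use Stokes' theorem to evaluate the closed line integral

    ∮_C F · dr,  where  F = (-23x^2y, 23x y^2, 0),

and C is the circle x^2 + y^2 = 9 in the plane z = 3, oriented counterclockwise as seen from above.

Let S be the flat disk x^2 + y^2 ≤ 9 in the plane z = 3, with upward unit normal n̂ = ẑ. By Stokes' theorem,

    ∮_C F · dr = ∬_S (∇ × F) · n̂ dS = ∬_D (curl F)_z dA,

where D is the disk x^2 + y^2 ≤ 9.

Compute the curl of F = (-23x^2y, 23x y^2, 0):
    (∇ × F)_x = ∂F_z/∂y - ∂F_y/∂z = 0,
    (∇ × F)_y = ∂F_x/∂z - ∂F_z/∂x = 0,
    (∇ × F)_z = ∂F_y/∂x - ∂F_x/∂y = 23x^2 + 23y^2.

On z = 3, (curl F)_z = 23x^2 + 23y^2.

Convert to polar (x = r cos θ, y = r sin θ, dA = r dr dθ); the integrand becomes 23r^2, so

    ∬_D (curl F)_z dA = ∫_0^{2π} ∫_0^{3} (23r^2) · r dr dθ.

Inner (r from 0 to 3): 1863/4.
Outer (θ from 0 to 2π): 1863π/2.

Therefore ∮_C F · dr = 1863π/2.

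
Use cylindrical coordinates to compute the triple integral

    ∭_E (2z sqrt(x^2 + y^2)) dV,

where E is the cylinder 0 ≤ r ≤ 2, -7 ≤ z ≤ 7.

In cylindrical coordinates, x = r cos(θ), y = r sin(θ), z = z, and dV = r dr dθ dz.

The integrand becomes 2r z, so

    ∭_E (2z sqrt(x^2 + y^2)) dV = ∫_{0}^{2π} ∫_{0}^{2} ∫_{-7}^{7} (2r z) · r dz dr dθ.

Inner (z): 0.
Middle (r from 0 to 2): 0.
Outer (θ): 0.

Therefore the triple integral equals 0.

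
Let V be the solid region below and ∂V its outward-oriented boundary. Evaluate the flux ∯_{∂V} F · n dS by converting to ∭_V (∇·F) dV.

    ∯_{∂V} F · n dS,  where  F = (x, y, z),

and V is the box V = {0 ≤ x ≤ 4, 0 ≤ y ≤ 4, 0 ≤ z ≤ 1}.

By the divergence theorem,

    ∯_{∂V} F · n dS = ∭_V (∇ · F) dV.

Compute the divergence:
    ∇ · F = ∂F_x/∂x + ∂F_y/∂y + ∂F_z/∂z = 1 + 1 + 1 = 3.

V is a rectangular box, so dV = dx dy dz with 0 ≤ x ≤ 4, 0 ≤ y ≤ 4, 0 ≤ z ≤ 1.

Integrate (3) over V as an iterated integral:

    ∭_V (∇·F) dV = ∫_0^{4} ∫_0^{4} ∫_0^{1} (3) dz dy dx.

Inner (z from 0 to 1): 3.
Middle (y from 0 to 4): 12.
Outer (x from 0 to 4): 48.

Therefore ∯_{∂V} F · n dS = 48.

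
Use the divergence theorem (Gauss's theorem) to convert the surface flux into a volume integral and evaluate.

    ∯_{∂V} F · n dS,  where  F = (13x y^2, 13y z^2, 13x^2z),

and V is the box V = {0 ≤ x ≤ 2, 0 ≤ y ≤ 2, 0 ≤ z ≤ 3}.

By the divergence theorem,

    ∯_{∂V} F · n dS = ∭_V (∇ · F) dV.

Compute the divergence:
    ∇ · F = ∂F_x/∂x + ∂F_y/∂y + ∂F_z/∂z = 13y^2 + 13z^2 + 13x^2 = 13x^2 + 13y^2 + 13z^2.

V is a rectangular box, so dV = dx dy dz with 0 ≤ x ≤ 2, 0 ≤ y ≤ 2, 0 ≤ z ≤ 3.

Integrate (13x^2 + 13y^2 + 13z^2) over V as an iterated integral:

    ∭_V (∇·F) dV = ∫_0^{2} ∫_0^{2} ∫_0^{3} (13x^2 + 13y^2 + 13z^2) dz dy dx.

Inner (z from 0 to 3): 39x^2 + 39y^2 + 117.
Middle (y from 0 to 2): 78x^2 + 338.
Outer (x from 0 to 2): 884.

Therefore ∯_{∂V} F · n dS = 884.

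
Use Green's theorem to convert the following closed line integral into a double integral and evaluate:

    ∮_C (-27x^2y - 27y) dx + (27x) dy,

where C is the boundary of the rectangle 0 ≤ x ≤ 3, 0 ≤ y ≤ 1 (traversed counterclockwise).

Green's theorem converts the closed line integral into a double integral over the enclosed region D:

    ∮_C P dx + Q dy = ∬_D (∂Q/∂x - ∂P/∂y) dA.

Here P = -27x^2y - 27y, Q = 27x, so

    ∂Q/∂x = 27,    ∂P/∂y = -27x^2 - 27,
    ∂Q/∂x - ∂P/∂y = 27x^2 + 54.

D is the region 0 ≤ x ≤ 3, 0 ≤ y ≤ 1. Evaluating the double integral:

    ∬_D (27x^2 + 54) dA = ∫_0^{3} ∫_0^{1} (27x^2 + 54) dy dx.

Inner (y from 0 to 1): 27x^2 + 54.
Outer (x from 0 to 3): 405.

Therefore ∮_C P dx + Q dy = 405.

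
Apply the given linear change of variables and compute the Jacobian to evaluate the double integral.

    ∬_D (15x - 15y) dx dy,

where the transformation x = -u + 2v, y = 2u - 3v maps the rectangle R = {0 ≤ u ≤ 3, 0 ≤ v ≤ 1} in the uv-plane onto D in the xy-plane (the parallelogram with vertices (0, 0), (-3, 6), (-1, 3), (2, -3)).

Compute the Jacobian determinant of (x, y) with respect to (u, v):

    ∂(x,y)/∂(u,v) = | -1  2 | = (-1)(-3) - (2)(2) = -1.
                   | 2  -3 |

Its absolute value is |J| = 1 (the area scaling factor).

Substituting x = -u + 2v, y = 2u - 3v into the integrand,

    15x - 15y → -45u + 75v,

so the integral becomes

    ∬_R (-45u + 75v) · |J| du dv = ∫_0^3 ∫_0^1 (-45u + 75v) dv du.

Inner (v): 75/2 - 45u.
Outer (u): -90.

Therefore ∬_D (15x - 15y) dx dy = -90.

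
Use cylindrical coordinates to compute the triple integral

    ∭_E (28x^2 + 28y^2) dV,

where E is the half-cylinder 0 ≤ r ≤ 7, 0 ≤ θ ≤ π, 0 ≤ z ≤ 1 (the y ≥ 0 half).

In cylindrical coordinates, x = r cos(θ), y = r sin(θ), z = z, and dV = r dr dθ dz.

The integrand becomes 28r^2, so

    ∭_E (28x^2 + 28y^2) dV = ∫_{0}^{π} ∫_{0}^{7} ∫_{0}^{1} (28r^2) · r dz dr dθ.

Inner (z): 28r^3.
Middle (r from 0 to 7): 16807.
Outer (θ): 16807π.

Therefore the triple integral equals 16807π.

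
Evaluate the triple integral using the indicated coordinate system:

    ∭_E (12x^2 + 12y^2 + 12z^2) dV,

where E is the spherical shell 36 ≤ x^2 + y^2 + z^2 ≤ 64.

In spherical coordinates, x = ρ sin(φ) cos(θ), y = ρ sin(φ) sin(θ), z = ρ cos(φ), and dV = ρ^2 sin(φ) dρ dφ dθ.

The integrand becomes 12ρ^2, so

    ∭_E (12x^2 + 12y^2 + 12z^2) dV = ∫_{0}^{2π} ∫_{0}^{π} ∫_{6}^{8} (12ρ^2) · ρ^2 sin(φ) dρ dφ dθ.

Inner (ρ): 299904sin(φ)/5.
Middle (φ): 599808/5.
Outer (θ): 1199616π/5.

Therefore the triple integral equals 1199616π/5.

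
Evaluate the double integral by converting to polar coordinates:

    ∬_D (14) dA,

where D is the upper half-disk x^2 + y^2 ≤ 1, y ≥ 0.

The region D is 0 ≤ r ≤ 1, 0 ≤ θ ≤ π in polar coordinates, where x = r cos(θ), y = r sin(θ), and dA = r dr dθ.

Under the substitution, the integrand becomes 14, so

    ∬_D (14) dA = ∫_{0}^{π} ∫_{0}^{1} (14) · r dr dθ.

Inner integral (in r): ∫_{0}^{1} (14) · r dr = 7.

Outer integral (in θ): ∫_{0}^{π} (7) dθ = 7π.

Therefore ∬_D (14) dA = 7π.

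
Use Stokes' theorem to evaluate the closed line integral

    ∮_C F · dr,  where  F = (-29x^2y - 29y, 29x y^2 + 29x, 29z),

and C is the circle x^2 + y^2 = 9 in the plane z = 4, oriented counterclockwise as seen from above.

Let S be the flat disk x^2 + y^2 ≤ 9 in the plane z = 4, with upward unit normal n̂ = ẑ. By Stokes' theorem,

    ∮_C F · dr = ∬_S (∇ × F) · n̂ dS = ∬_D (curl F)_z dA,

where D is the disk x^2 + y^2 ≤ 9.

Compute the curl of F = (-29x^2y - 29y, 29x y^2 + 29x, 29z):
    (∇ × F)_x = ∂F_z/∂y - ∂F_y/∂z = 0,
    (∇ × F)_y = ∂F_x/∂z - ∂F_z/∂x = 0,
    (∇ × F)_z = ∂F_y/∂x - ∂F_x/∂y = 29x^2 + 29y^2 + 58.

On z = 4, (curl F)_z = 29x^2 + 29y^2 + 58.

Convert to polar (x = r cos θ, y = r sin θ, dA = r dr dθ); the integrand becomes 29r^2 + 58, so

    ∬_D (curl F)_z dA = ∫_0^{2π} ∫_0^{3} (29r^2 + 58) · r dr dθ.

Inner (r from 0 to 3): 3393/4.
Outer (θ from 0 to 2π): 3393π/2.

Therefore ∮_C F · dr = 3393π/2.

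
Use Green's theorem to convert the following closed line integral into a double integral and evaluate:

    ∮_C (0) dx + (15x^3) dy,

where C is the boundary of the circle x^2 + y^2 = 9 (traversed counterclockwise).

Green's theorem converts the closed line integral into a double integral over the enclosed region D:

    ∮_C P dx + Q dy = ∬_D (∂Q/∂x - ∂P/∂y) dA.

Here P = 0, Q = 15x^3, so

    ∂Q/∂x = 45x^2,    ∂P/∂y = 0,
    ∂Q/∂x - ∂P/∂y = 45x^2.

D is the region x^2 + y^2 ≤ 9. Evaluating the double integral:

In polar coordinates (x = r cos θ, y = r sin θ, dA = r dr dθ) the integrand becomes 45r^2cos(θ)^2, so

    ∬_D (45x^2) dA = ∫_0^{2π} ∫_0^{3} (45r^2cos(θ)^2) · r dr dθ.

Inner (r from 0 to 3): 3645cos(θ)^2/4.
Outer (θ from 0 to 2π): 3645π/4.

Therefore ∮_C P dx + Q dy = 3645π/4.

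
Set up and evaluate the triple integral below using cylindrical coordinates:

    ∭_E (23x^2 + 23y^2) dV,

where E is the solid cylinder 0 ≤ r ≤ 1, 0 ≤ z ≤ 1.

In cylindrical coordinates, x = r cos(θ), y = r sin(θ), z = z, and dV = r dr dθ dz.

The integrand becomes 23r^2, so

    ∭_E (23x^2 + 23y^2) dV = ∫_{0}^{2π} ∫_{0}^{1} ∫_{0}^{1} (23r^2) · r dz dr dθ.

Inner (z): 23r^3.
Middle (r from 0 to 1): 23/4.
Outer (θ): 23π/2.

Therefore the triple integral equals 23π/2.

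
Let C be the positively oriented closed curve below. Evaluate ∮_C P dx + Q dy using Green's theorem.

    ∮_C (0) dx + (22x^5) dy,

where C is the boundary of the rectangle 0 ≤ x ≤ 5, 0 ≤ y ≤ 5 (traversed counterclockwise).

Green's theorem converts the closed line integral into a double integral over the enclosed region D:

    ∮_C P dx + Q dy = ∬_D (∂Q/∂x - ∂P/∂y) dA.

Here P = 0, Q = 22x^5, so

    ∂Q/∂x = 110x^4,    ∂P/∂y = 0,
    ∂Q/∂x - ∂P/∂y = 110x^4.

D is the region 0 ≤ x ≤ 5, 0 ≤ y ≤ 5. Evaluating the double integral:

    ∬_D (110x^4) dA = ∫_0^{5} ∫_0^{5} (110x^4) dy dx.

Inner (y from 0 to 5): 550x^4.
Outer (x from 0 to 5): 343750.

Therefore ∮_C P dx + Q dy = 343750.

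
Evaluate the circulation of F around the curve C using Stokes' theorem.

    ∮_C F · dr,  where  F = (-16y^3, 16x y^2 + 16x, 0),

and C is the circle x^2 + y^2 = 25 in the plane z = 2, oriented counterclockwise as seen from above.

Let S be the flat disk x^2 + y^2 ≤ 25 in the plane z = 2, with upward unit normal n̂ = ẑ. By Stokes' theorem,

    ∮_C F · dr = ∬_S (∇ × F) · n̂ dS = ∬_D (curl F)_z dA,

where D is the disk x^2 + y^2 ≤ 25.

Compute the curl of F = (-16y^3, 16x y^2 + 16x, 0):
    (∇ × F)_x = ∂F_z/∂y - ∂F_y/∂z = 0,
    (∇ × F)_y = ∂F_x/∂z - ∂F_z/∂x = 0,
    (∇ × F)_z = ∂F_y/∂x - ∂F_x/∂y = 64y^2 + 16.

On z = 2, (curl F)_z = 64y^2 + 16.

Convert to polar (x = r cos θ, y = r sin θ, dA = r dr dθ); the integrand becomes 64r^2sin(θ)^2 + 16, so

    ∬_D (curl F)_z dA = ∫_0^{2π} ∫_0^{5} (64r^2sin(θ)^2 + 16) · r dr dθ.

Inner (r from 0 to 5): 10000sin(θ)^2 + 200.
Outer (θ from 0 to 2π): 10400π.

Therefore ∮_C F · dr = 10400π.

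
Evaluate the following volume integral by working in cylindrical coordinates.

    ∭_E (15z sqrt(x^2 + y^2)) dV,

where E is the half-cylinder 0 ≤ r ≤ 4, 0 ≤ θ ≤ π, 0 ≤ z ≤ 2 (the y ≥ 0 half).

In cylindrical coordinates, x = r cos(θ), y = r sin(θ), z = z, and dV = r dr dθ dz.

The integrand becomes 15r z, so

    ∭_E (15z sqrt(x^2 + y^2)) dV = ∫_{0}^{π} ∫_{0}^{4} ∫_{0}^{2} (15r z) · r dz dr dθ.

Inner (z): 30r^2.
Middle (r from 0 to 4): 640.
Outer (θ): 640π.

Therefore the triple integral equals 640π.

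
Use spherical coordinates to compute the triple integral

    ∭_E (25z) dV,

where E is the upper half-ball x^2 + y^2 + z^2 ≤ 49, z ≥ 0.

In spherical coordinates, x = ρ sin(φ) cos(θ), y = ρ sin(φ) sin(θ), z = ρ cos(φ), and dV = ρ^2 sin(φ) dρ dφ dθ.

The integrand becomes 25ρ cos(φ), so

    ∭_E (25z) dV = ∫_{0}^{2π} ∫_{0}^{π/2} ∫_{0}^{7} (25ρ cos(φ)) · ρ^2 sin(φ) dρ dφ dθ.

Inner (ρ): 60025sin(2φ)/8.
Middle (φ): 60025/8.
Outer (θ): 60025π/4.

Therefore the triple integral equals 60025π/4.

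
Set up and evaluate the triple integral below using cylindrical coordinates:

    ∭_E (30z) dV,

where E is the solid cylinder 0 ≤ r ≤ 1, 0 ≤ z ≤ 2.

In cylindrical coordinates, x = r cos(θ), y = r sin(θ), z = z, and dV = r dr dθ dz.

The integrand becomes 30z, so

    ∭_E (30z) dV = ∫_{0}^{2π} ∫_{0}^{1} ∫_{0}^{2} (30z) · r dz dr dθ.

Inner (z): 60r.
Middle (r from 0 to 1): 30.
Outer (θ): 60π.

Therefore the triple integral equals 60π.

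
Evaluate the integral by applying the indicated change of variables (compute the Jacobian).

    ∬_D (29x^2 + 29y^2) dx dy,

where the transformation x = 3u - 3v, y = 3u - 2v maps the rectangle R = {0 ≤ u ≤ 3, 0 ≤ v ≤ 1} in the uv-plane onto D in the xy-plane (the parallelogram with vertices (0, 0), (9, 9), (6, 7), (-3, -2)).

Compute the Jacobian determinant of (x, y) with respect to (u, v):

    ∂(x,y)/∂(u,v) = | 3  -3 | = (3)(-2) - (-3)(3) = 3.
                   | 3  -2 |

Its absolute value is |J| = 3 (the area scaling factor).

Substituting x = 3u - 3v, y = 3u - 2v into the integrand,

    29x^2 + 29y^2 → 522u^2 - 870u v + 377v^2,

so the integral becomes

    ∬_R (522u^2 - 870u v + 377v^2) · |J| du dv = ∫_0^3 ∫_0^1 (1566u^2 - 2610u v + 1131v^2) dv du.

Inner (v): 1566u^2 - 1305u + 377.
Outer (u): 18705/2.

Therefore ∬_D (29x^2 + 29y^2) dx dy = 18705/2.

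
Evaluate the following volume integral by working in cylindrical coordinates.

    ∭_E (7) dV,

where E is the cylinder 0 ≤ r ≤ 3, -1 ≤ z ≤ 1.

In cylindrical coordinates, x = r cos(θ), y = r sin(θ), z = z, and dV = r dr dθ dz.

The integrand becomes 7, so

    ∭_E (7) dV = ∫_{0}^{2π} ∫_{0}^{3} ∫_{-1}^{1} (7) · r dz dr dθ.

Inner (z): 14r.
Middle (r from 0 to 3): 63.
Outer (θ): 126π.

Therefore the triple integral equals 126π.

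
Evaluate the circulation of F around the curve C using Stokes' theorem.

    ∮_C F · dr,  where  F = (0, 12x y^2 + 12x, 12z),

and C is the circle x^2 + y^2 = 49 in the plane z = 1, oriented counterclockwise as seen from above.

Let S be the flat disk x^2 + y^2 ≤ 49 in the plane z = 1, with upward unit normal n̂ = ẑ. By Stokes' theorem,

    ∮_C F · dr = ∬_S (∇ × F) · n̂ dS = ∬_D (curl F)_z dA,

where D is the disk x^2 + y^2 ≤ 49.

Compute the curl of F = (0, 12x y^2 + 12x, 12z):
    (∇ × F)_x = ∂F_z/∂y - ∂F_y/∂z = 0,
    (∇ × F)_y = ∂F_x/∂z - ∂F_z/∂x = 0,
    (∇ × F)_z = ∂F_y/∂x - ∂F_x/∂y = 12y^2 + 12.

On z = 1, (curl F)_z = 12y^2 + 12.

Convert to polar (x = r cos θ, y = r sin θ, dA = r dr dθ); the integrand becomes 12r^2sin(θ)^2 + 12, so

    ∬_D (curl F)_z dA = ∫_0^{2π} ∫_0^{7} (12r^2sin(θ)^2 + 12) · r dr dθ.

Inner (r from 0 to 7): 7203sin(θ)^2 + 294.
Outer (θ from 0 to 2π): 7791π.

Therefore ∮_C F · dr = 7791π.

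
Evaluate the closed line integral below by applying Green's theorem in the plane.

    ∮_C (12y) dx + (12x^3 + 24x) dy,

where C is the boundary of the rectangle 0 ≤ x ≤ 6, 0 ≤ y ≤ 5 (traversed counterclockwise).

Green's theorem converts the closed line integral into a double integral over the enclosed region D:

    ∮_C P dx + Q dy = ∬_D (∂Q/∂x - ∂P/∂y) dA.

Here P = 12y, Q = 12x^3 + 24x, so

    ∂Q/∂x = 36x^2 + 24,    ∂P/∂y = 12,
    ∂Q/∂x - ∂P/∂y = 36x^2 + 12.

D is the region 0 ≤ x ≤ 6, 0 ≤ y ≤ 5. Evaluating the double integral:

    ∬_D (36x^2 + 12) dA = ∫_0^{6} ∫_0^{5} (36x^2 + 12) dy dx.

Inner (y from 0 to 5): 180x^2 + 60.
Outer (x from 0 to 6): 13320.

Therefore ∮_C P dx + Q dy = 13320.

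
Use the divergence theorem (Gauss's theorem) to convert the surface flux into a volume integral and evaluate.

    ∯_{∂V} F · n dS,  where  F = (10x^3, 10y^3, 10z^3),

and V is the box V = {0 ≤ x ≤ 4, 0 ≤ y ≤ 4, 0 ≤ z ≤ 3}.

By the divergence theorem,

    ∯_{∂V} F · n dS = ∭_V (∇ · F) dV.

Compute the divergence:
    ∇ · F = ∂F_x/∂x + ∂F_y/∂y + ∂F_z/∂z = 30x^2 + 30y^2 + 30z^2.

V is a rectangular box, so dV = dx dy dz with 0 ≤ x ≤ 4, 0 ≤ y ≤ 4, 0 ≤ z ≤ 3.

Integrate (30x^2 + 30y^2 + 30z^2) over V as an iterated integral:

    ∭_V (∇·F) dV = ∫_0^{4} ∫_0^{4} ∫_0^{3} (30x^2 + 30y^2 + 30z^2) dz dy dx.

Inner (z from 0 to 3): 90x^2 + 90y^2 + 270.
Middle (y from 0 to 4): 360x^2 + 3000.
Outer (x from 0 to 4): 19680.

Therefore ∯_{∂V} F · n dS = 19680.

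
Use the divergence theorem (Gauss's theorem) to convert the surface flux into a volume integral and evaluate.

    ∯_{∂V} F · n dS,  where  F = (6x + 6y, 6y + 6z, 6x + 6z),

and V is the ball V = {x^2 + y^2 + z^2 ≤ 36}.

By the divergence theorem,

    ∯_{∂V} F · n dS = ∭_V (∇ · F) dV.

Compute the divergence:
    ∇ · F = ∂F_x/∂x + ∂F_y/∂y + ∂F_z/∂z = 6 + 6 + 6 = 18.

In spherical coordinates, x = ρ sin(φ) cos(θ), y = ρ sin(φ) sin(θ), z = ρ cos(φ), dV = ρ^2 sin(φ) dρ dφ dθ, with 0 ≤ ρ ≤ 6, 0 ≤ φ ≤ π, 0 ≤ θ ≤ 2π.

The integrand, after substitution and multiplying by the volume element, becomes (18) · ρ^2 sin(φ), so

    ∭_V (∇·F) dV = ∫_0^{2π} ∫_0^{π} ∫_0^{6} (18) · ρ^2 sin(φ) dρ dφ dθ.

Inner (ρ from 0 to 6): 1296sin(φ).
Middle (φ from 0 to π): 2592.
Outer (θ from 0 to 2π): 5184π.

Therefore ∯_{∂V} F · n dS = 5184π.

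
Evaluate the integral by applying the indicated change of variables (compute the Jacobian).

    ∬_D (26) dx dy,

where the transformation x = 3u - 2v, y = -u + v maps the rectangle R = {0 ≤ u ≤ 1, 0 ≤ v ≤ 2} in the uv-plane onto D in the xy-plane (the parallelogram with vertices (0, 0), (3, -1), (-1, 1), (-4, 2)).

Compute the Jacobian determinant of (x, y) with respect to (u, v):

    ∂(x,y)/∂(u,v) = | 3  -2 | = (3)(1) - (-2)(-1) = 1.
                   | -1  1 |

Its absolute value is |J| = 1 (the area scaling factor).

Substituting x = 3u - 2v, y = -u + v into the integrand,

    26 → 26,

so the integral becomes

    ∬_R (26) · |J| du dv = ∫_0^1 ∫_0^2 (26) dv du.

Inner (v): 52.
Outer (u): 52.

Therefore ∬_D (26) dx dy = 52.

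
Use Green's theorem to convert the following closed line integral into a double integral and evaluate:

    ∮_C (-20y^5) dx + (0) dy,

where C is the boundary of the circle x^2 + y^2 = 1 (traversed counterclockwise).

Green's theorem converts the closed line integral into a double integral over the enclosed region D:

    ∮_C P dx + Q dy = ∬_D (∂Q/∂x - ∂P/∂y) dA.

Here P = -20y^5, Q = 0, so

    ∂Q/∂x = 0,    ∂P/∂y = -100y^4,
    ∂Q/∂x - ∂P/∂y = 100y^4.

D is the region x^2 + y^2 ≤ 1. Evaluating the double integral:

In polar coordinates (x = r cos θ, y = r sin θ, dA = r dr dθ) the integrand becomes 100r^4sin(θ)^4, so

    ∬_D (100y^4) dA = ∫_0^{2π} ∫_0^{1} (100r^4sin(θ)^4) · r dr dθ.

Inner (r from 0 to 1): 50sin(θ)^4/3.
Outer (θ from 0 to 2π): 25π/2.

Therefore ∮_C P dx + Q dy = 25π/2.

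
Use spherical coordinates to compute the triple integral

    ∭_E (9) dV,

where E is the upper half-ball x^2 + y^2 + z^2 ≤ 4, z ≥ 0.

In spherical coordinates, x = ρ sin(φ) cos(θ), y = ρ sin(φ) sin(θ), z = ρ cos(φ), and dV = ρ^2 sin(φ) dρ dφ dθ.

The integrand becomes 9, so

    ∭_E (9) dV = ∫_{0}^{2π} ∫_{0}^{π/2} ∫_{0}^{2} (9) · ρ^2 sin(φ) dρ dφ dθ.

Inner (ρ): 24sin(φ).
Middle (φ): 24.
Outer (θ): 48π.

Therefore the triple integral equals 48π.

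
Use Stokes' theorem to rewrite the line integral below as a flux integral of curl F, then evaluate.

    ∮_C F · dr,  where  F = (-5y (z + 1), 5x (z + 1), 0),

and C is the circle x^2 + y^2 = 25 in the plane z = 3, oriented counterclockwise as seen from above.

Let S be the flat disk x^2 + y^2 ≤ 25 in the plane z = 3, with upward unit normal n̂ = ẑ. By Stokes' theorem,

    ∮_C F · dr = ∬_S (∇ × F) · n̂ dS = ∬_D (curl F)_z dA,

where D is the disk x^2 + y^2 ≤ 25.

Compute the curl of F = (-5y (z + 1), 5x (z + 1), 0):
    (∇ × F)_x = ∂F_z/∂y - ∂F_y/∂z = -5x,
    (∇ × F)_y = ∂F_x/∂z - ∂F_z/∂x = -5y,
    (∇ × F)_z = ∂F_y/∂x - ∂F_x/∂y = 10z + 10.

On z = 3, (curl F)_z = 40.

Convert to polar (x = r cos θ, y = r sin θ, dA = r dr dθ); the integrand becomes 40, so

    ∬_D (curl F)_z dA = ∫_0^{2π} ∫_0^{5} (40) · r dr dθ.

Inner (r from 0 to 5): 500.
Outer (θ from 0 to 2π): 1000π.

Therefore ∮_C F · dr = 1000π.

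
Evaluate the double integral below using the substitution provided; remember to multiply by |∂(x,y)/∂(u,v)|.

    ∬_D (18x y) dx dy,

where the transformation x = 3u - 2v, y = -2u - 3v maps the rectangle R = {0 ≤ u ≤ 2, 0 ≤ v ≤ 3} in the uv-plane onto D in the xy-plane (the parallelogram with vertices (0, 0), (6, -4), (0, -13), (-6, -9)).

Compute the Jacobian determinant of (x, y) with respect to (u, v):

    ∂(x,y)/∂(u,v) = | 3  -2 | = (3)(-3) - (-2)(-2) = -13.
                   | -2  -3 |

Its absolute value is |J| = 13 (the area scaling factor).

Substituting x = 3u - 2v, y = -2u - 3v into the integrand,

    18x y → -108u^2 - 90u v + 108v^2,

so the integral becomes

    ∬_R (-108u^2 - 90u v + 108v^2) · |J| du dv = ∫_0^2 ∫_0^3 (-1404u^2 - 1170u v + 1404v^2) dv du.

Inner (v): -4212u^2 - 5265u + 12636.
Outer (u): 3510.

Therefore ∬_D (18x y) dx dy = 3510.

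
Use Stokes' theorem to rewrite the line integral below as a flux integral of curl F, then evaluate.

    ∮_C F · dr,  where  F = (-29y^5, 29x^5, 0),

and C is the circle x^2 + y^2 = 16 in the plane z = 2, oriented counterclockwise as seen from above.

Let S be the flat disk x^2 + y^2 ≤ 16 in the plane z = 2, with upward unit normal n̂ = ẑ. By Stokes' theorem,

    ∮_C F · dr = ∬_S (∇ × F) · n̂ dS = ∬_D (curl F)_z dA,

where D is the disk x^2 + y^2 ≤ 16.

Compute the curl of F = (-29y^5, 29x^5, 0):
    (∇ × F)_x = ∂F_z/∂y - ∂F_y/∂z = 0,
    (∇ × F)_y = ∂F_x/∂z - ∂F_z/∂x = 0,
    (∇ × F)_z = ∂F_y/∂x - ∂F_x/∂y = 145x^4 + 145y^4.

On z = 2, (curl F)_z = 145x^4 + 145y^4.

Convert to polar (x = r cos θ, y = r sin θ, dA = r dr dθ); the integrand becomes 145r^4(sin(θ)^4 + cos(θ)^4), so

    ∬_D (curl F)_z dA = ∫_0^{2π} ∫_0^{4} (145r^4(sin(θ)^4 + cos(θ)^4)) · r dr dθ.

Inner (r from 0 to 4): 296960sin(θ)^4/3 + 296960cos(θ)^4/3.
Outer (θ from 0 to 2π): 148480π.

Therefore ∮_C F · dr = 148480π.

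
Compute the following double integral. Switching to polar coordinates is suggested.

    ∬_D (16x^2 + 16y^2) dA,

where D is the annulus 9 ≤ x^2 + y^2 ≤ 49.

The region D is 3 ≤ r ≤ 7, 0 ≤ θ ≤ 2π in polar coordinates, where x = r cos(θ), y = r sin(θ), and dA = r dr dθ.

Under the substitution, the integrand becomes 16r^2, so

    ∬_D (16x^2 + 16y^2) dA = ∫_{0}^{2π} ∫_{3}^{7} (16r^2) · r dr dθ.

Inner integral (in r): ∫_{3}^{7} (16r^2) · r dr = 9280.

Outer integral (in θ): ∫_{0}^{2π} (9280) dθ = 18560π.

Therefore ∬_D (16x^2 + 16y^2) dA = 18560π.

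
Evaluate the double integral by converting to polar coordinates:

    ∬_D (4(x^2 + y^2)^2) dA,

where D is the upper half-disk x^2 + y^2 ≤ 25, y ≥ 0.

The region D is 0 ≤ r ≤ 5, 0 ≤ θ ≤ π in polar coordinates, where x = r cos(θ), y = r sin(θ), and dA = r dr dθ.

Under the substitution, the integrand becomes 4r^4, so

    ∬_D (4(x^2 + y^2)^2) dA = ∫_{0}^{π} ∫_{0}^{5} (4r^4) · r dr dθ.

Inner integral (in r): ∫_{0}^{5} (4r^4) · r dr = 31250/3.

Outer integral (in θ): ∫_{0}^{π} (31250/3) dθ = 31250π/3.

Therefore ∬_D (4(x^2 + y^2)^2) dA = 31250π/3.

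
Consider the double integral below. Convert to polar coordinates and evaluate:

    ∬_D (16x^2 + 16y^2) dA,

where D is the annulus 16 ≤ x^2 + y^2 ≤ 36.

The region D is 4 ≤ r ≤ 6, 0 ≤ θ ≤ 2π in polar coordinates, where x = r cos(θ), y = r sin(θ), and dA = r dr dθ.

Under the substitution, the integrand becomes 16r^2, so

    ∬_D (16x^2 + 16y^2) dA = ∫_{0}^{2π} ∫_{4}^{6} (16r^2) · r dr dθ.

Inner integral (in r): ∫_{4}^{6} (16r^2) · r dr = 4160.

Outer integral (in θ): ∫_{0}^{2π} (4160) dθ = 8320π.

Therefore ∬_D (16x^2 + 16y^2) dA = 8320π.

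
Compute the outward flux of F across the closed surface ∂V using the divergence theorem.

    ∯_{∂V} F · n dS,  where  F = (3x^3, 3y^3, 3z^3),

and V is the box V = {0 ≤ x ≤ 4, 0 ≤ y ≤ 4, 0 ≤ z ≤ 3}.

By the divergence theorem,

    ∯_{∂V} F · n dS = ∭_V (∇ · F) dV.

Compute the divergence:
    ∇ · F = ∂F_x/∂x + ∂F_y/∂y + ∂F_z/∂z = 9x^2 + 9y^2 + 9z^2.

V is a rectangular box, so dV = dx dy dz with 0 ≤ x ≤ 4, 0 ≤ y ≤ 4, 0 ≤ z ≤ 3.

Integrate (9x^2 + 9y^2 + 9z^2) over V as an iterated integral:

    ∭_V (∇·F) dV = ∫_0^{4} ∫_0^{4} ∫_0^{3} (9x^2 + 9y^2 + 9z^2) dz dy dx.

Inner (z from 0 to 3): 27x^2 + 27y^2 + 81.
Middle (y from 0 to 4): 108x^2 + 900.
Outer (x from 0 to 4): 5904.

Therefore ∯_{∂V} F · n dS = 5904.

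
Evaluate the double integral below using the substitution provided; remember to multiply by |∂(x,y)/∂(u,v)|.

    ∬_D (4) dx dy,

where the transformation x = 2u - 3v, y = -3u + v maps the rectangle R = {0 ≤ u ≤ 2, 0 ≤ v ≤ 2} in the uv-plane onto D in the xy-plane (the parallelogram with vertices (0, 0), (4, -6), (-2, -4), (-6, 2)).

Compute the Jacobian determinant of (x, y) with respect to (u, v):

    ∂(x,y)/∂(u,v) = | 2  -3 | = (2)(1) - (-3)(-3) = -7.
                   | -3  1 |

Its absolute value is |J| = 7 (the area scaling factor).

Substituting x = 2u - 3v, y = -3u + v into the integrand,

    4 → 4,

so the integral becomes

    ∬_R (4) · |J| du dv = ∫_0^2 ∫_0^2 (28) dv du.

Inner (v): 56.
Outer (u): 112.

Therefore ∬_D (4) dx dy = 112.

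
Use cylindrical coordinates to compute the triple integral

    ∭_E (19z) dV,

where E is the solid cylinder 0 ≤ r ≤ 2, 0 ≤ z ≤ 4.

In cylindrical coordinates, x = r cos(θ), y = r sin(θ), z = z, and dV = r dr dθ dz.

The integrand becomes 19z, so

    ∭_E (19z) dV = ∫_{0}^{2π} ∫_{0}^{2} ∫_{0}^{4} (19z) · r dz dr dθ.

Inner (z): 152r.
Middle (r from 0 to 2): 304.
Outer (θ): 608π.

Therefore the triple integral equals 608π.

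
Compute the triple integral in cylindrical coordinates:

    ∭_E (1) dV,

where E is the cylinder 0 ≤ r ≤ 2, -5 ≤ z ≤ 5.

In cylindrical coordinates, x = r cos(θ), y = r sin(θ), z = z, and dV = r dr dθ dz.

The integrand becomes 1, so

    ∭_E (1) dV = ∫_{0}^{2π} ∫_{0}^{2} ∫_{-5}^{5} (1) · r dz dr dθ.

Inner (z): 10r.
Middle (r from 0 to 2): 20.
Outer (θ): 40π.

Therefore the triple integral equals 40π.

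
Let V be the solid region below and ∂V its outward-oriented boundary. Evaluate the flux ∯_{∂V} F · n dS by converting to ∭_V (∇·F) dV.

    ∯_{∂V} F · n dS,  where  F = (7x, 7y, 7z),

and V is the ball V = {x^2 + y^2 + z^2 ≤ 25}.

By the divergence theorem,

    ∯_{∂V} F · n dS = ∭_V (∇ · F) dV.

Compute the divergence:
    ∇ · F = ∂F_x/∂x + ∂F_y/∂y + ∂F_z/∂z = 7 + 7 + 7 = 21.

In spherical coordinates, x = ρ sin(φ) cos(θ), y = ρ sin(φ) sin(θ), z = ρ cos(φ), dV = ρ^2 sin(φ) dρ dφ dθ, with 0 ≤ ρ ≤ 5, 0 ≤ φ ≤ π, 0 ≤ θ ≤ 2π.

The integrand, after substitution and multiplying by the volume element, becomes (21) · ρ^2 sin(φ), so

    ∭_V (∇·F) dV = ∫_0^{2π} ∫_0^{π} ∫_0^{5} (21) · ρ^2 sin(φ) dρ dφ dθ.

Inner (ρ from 0 to 5): 875sin(φ).
Middle (φ from 0 to π): 1750.
Outer (θ from 0 to 2π): 3500π.

Therefore ∯_{∂V} F · n dS = 3500π.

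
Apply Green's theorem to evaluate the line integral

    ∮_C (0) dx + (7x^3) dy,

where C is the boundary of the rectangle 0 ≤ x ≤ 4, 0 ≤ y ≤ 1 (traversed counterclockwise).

Green's theorem converts the closed line integral into a double integral over the enclosed region D:

    ∮_C P dx + Q dy = ∬_D (∂Q/∂x - ∂P/∂y) dA.

Here P = 0, Q = 7x^3, so

    ∂Q/∂x = 21x^2,    ∂P/∂y = 0,
    ∂Q/∂x - ∂P/∂y = 21x^2.

D is the region 0 ≤ x ≤ 4, 0 ≤ y ≤ 1. Evaluating the double integral:

    ∬_D (21x^2) dA = ∫_0^{4} ∫_0^{1} (21x^2) dy dx.

Inner (y from 0 to 1): 21x^2.
Outer (x from 0 to 4): 448.

Therefore ∮_C P dx + Q dy = 448.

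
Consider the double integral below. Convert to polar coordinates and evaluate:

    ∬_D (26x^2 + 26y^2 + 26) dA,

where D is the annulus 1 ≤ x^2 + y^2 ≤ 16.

The region D is 1 ≤ r ≤ 4, 0 ≤ θ ≤ 2π in polar coordinates, where x = r cos(θ), y = r sin(θ), and dA = r dr dθ.

Under the substitution, the integrand becomes 26r^2 + 26, so

    ∬_D (26x^2 + 26y^2 + 26) dA = ∫_{0}^{2π} ∫_{1}^{4} (26r^2 + 26) · r dr dθ.

Inner integral (in r): ∫_{1}^{4} (26r^2 + 26) · r dr = 3705/2.

Outer integral (in θ): ∫_{0}^{2π} (3705/2) dθ = 3705π.

Therefore ∬_D (26x^2 + 26y^2 + 26) dA = 3705π.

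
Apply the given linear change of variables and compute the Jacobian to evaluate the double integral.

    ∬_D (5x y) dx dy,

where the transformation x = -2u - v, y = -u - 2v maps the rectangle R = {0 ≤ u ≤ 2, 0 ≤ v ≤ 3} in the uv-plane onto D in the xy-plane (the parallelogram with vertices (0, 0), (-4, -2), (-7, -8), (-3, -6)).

Compute the Jacobian determinant of (x, y) with respect to (u, v):

    ∂(x,y)/∂(u,v) = | -2  -1 | = (-2)(-2) - (-1)(-1) = 3.
                   | -1  -2 |

Its absolute value is |J| = 3 (the area scaling factor).

Substituting x = -2u - v, y = -u - 2v into the integrand,

    5x y → 10u^2 + 25u v + 10v^2,

so the integral becomes

    ∬_R (10u^2 + 25u v + 10v^2) · |J| du dv = ∫_0^2 ∫_0^3 (30u^2 + 75u v + 30v^2) dv du.

Inner (v): 90u^2 + 675u/2 + 270.
Outer (u): 1455.

Therefore ∬_D (5x y) dx dy = 1455.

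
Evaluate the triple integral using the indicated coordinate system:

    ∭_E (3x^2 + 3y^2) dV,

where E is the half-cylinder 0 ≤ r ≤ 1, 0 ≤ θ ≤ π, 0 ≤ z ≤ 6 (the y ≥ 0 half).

In cylindrical coordinates, x = r cos(θ), y = r sin(θ), z = z, and dV = r dr dθ dz.

The integrand becomes 3r^2, so

    ∭_E (3x^2 + 3y^2) dV = ∫_{0}^{π} ∫_{0}^{1} ∫_{0}^{6} (3r^2) · r dz dr dθ.

Inner (z): 18r^3.
Middle (r from 0 to 1): 9/2.
Outer (θ): 9π/2.

Therefore the triple integral equals 9π/2.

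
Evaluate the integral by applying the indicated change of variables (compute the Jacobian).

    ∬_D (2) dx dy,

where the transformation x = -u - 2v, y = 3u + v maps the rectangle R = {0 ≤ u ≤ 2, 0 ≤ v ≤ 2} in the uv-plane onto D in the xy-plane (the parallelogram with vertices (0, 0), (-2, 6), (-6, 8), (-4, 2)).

Compute the Jacobian determinant of (x, y) with respect to (u, v):

    ∂(x,y)/∂(u,v) = | -1  -2 | = (-1)(1) - (-2)(3) = 5.
                   | 3  1 |

Its absolute value is |J| = 5 (the area scaling factor).

Substituting x = -u - 2v, y = 3u + v into the integrand,

    2 → 2,

so the integral becomes

    ∬_R (2) · |J| du dv = ∫_0^2 ∫_0^2 (10) dv du.

Inner (v): 20.
Outer (u): 40.

Therefore ∬_D (2) dx dy = 40.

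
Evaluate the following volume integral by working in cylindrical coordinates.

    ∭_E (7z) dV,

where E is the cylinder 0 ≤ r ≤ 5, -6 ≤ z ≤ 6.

In cylindrical coordinates, x = r cos(θ), y = r sin(θ), z = z, and dV = r dr dθ dz.

The integrand becomes 7z, so

    ∭_E (7z) dV = ∫_{0}^{2π} ∫_{0}^{5} ∫_{-6}^{6} (7z) · r dz dr dθ.

Inner (z): 0.
Middle (r from 0 to 5): 0.
Outer (θ): 0.

Therefore the triple integral equals 0.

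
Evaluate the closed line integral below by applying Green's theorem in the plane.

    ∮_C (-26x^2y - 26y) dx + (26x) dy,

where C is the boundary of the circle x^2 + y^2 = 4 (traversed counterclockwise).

Green's theorem converts the closed line integral into a double integral over the enclosed region D:

    ∮_C P dx + Q dy = ∬_D (∂Q/∂x - ∂P/∂y) dA.

Here P = -26x^2y - 26y, Q = 26x, so

    ∂Q/∂x = 26,    ∂P/∂y = -26x^2 - 26,
    ∂Q/∂x - ∂P/∂y = 26x^2 + 52.

D is the region x^2 + y^2 ≤ 4. Evaluating the double integral:

In polar coordinates (x = r cos θ, y = r sin θ, dA = r dr dθ) the integrand becomes 26r^2cos(θ)^2 + 52, so

    ∬_D (26x^2 + 52) dA = ∫_0^{2π} ∫_0^{2} (26r^2cos(θ)^2 + 52) · r dr dθ.

Inner (r from 0 to 2): 104cos(θ)^2 + 104.
Outer (θ from 0 to 2π): 312π.

Therefore ∮_C P dx + Q dy = 312π.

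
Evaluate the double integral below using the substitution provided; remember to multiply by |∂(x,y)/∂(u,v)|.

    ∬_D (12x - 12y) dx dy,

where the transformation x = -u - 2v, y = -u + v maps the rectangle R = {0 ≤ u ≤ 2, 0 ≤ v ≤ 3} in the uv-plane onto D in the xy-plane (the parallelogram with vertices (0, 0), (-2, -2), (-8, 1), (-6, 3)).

Compute the Jacobian determinant of (x, y) with respect to (u, v):

    ∂(x,y)/∂(u,v) = | -1  -2 | = (-1)(1) - (-2)(-1) = -3.
                   | -1  1 |

Its absolute value is |J| = 3 (the area scaling factor).

Substituting x = -u - 2v, y = -u + v into the integrand,

    12x - 12y → -36v,

so the integral becomes

    ∬_R (-36v) · |J| du dv = ∫_0^2 ∫_0^3 (-108v) dv du.

Inner (v): -486.
Outer (u): -972.

Therefore ∬_D (12x - 12y) dx dy = -972.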